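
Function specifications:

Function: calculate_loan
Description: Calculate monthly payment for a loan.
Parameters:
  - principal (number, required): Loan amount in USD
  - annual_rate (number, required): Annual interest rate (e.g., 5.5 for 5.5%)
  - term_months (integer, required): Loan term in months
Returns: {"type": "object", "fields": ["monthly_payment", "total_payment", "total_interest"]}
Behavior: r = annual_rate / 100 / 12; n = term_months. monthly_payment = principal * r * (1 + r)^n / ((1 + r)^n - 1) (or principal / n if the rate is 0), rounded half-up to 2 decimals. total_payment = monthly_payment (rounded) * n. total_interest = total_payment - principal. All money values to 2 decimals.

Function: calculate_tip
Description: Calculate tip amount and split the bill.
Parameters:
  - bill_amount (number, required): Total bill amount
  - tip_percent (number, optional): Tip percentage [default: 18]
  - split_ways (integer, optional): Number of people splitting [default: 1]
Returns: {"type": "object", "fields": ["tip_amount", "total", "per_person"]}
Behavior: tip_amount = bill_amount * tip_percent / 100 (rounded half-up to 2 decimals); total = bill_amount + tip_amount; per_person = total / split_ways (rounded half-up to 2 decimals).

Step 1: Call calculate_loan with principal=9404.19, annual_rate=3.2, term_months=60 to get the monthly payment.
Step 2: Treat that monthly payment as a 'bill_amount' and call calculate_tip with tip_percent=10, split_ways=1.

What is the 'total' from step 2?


Step 1: calculate_loan(principal=9404.19, annual_rate=3.2, term_months=60)
  r = 3.2 / 100 / 12 = 0.002666666667 (keep full precision)
  (1 + r)^60 = 1.17326099
  monthly_payment = 9404.19 * 0.002666666667 * 1.17326099 / (1.17326099 - 1) = 169.818093 -> 169.82
  total_payment = 169.82 * 60 = 10189.20
  total_interest = 10189.20 - 9404.19 = 785.01
  -> monthly_payment = 169.82
Step 2: calculate_tip(bill_amount=169.82, tip_percent=10, split_ways=1)
  tip_amount = 169.82 * 10/100 = 16.982 -> 16.98
  total = 169.82 + 16.98 = 186.80
  per_person = 186.80 / 1 = 186.8 -> 186.80
  -> total = 186.80
$186.80


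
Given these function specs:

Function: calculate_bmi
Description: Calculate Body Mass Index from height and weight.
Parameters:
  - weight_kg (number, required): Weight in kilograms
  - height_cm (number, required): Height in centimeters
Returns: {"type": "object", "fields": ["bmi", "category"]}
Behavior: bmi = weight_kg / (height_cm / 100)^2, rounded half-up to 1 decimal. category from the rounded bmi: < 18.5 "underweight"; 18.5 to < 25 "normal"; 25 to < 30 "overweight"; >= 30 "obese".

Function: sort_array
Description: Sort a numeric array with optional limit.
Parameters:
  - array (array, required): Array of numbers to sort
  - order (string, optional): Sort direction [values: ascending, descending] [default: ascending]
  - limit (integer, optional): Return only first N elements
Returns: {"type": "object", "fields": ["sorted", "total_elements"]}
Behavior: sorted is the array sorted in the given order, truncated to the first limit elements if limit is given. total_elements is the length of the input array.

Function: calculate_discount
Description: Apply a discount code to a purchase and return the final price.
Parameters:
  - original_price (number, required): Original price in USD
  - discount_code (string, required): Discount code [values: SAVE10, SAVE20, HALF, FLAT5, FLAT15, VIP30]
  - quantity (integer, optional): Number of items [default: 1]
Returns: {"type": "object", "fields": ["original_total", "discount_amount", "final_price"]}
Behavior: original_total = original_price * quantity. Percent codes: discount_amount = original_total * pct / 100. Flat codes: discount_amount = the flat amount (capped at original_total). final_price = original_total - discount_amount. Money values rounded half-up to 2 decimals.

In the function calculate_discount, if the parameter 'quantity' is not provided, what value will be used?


The calculate_discount spec declares:
  - quantity (integer, optional): Number of items [default: 1]
Default:
1


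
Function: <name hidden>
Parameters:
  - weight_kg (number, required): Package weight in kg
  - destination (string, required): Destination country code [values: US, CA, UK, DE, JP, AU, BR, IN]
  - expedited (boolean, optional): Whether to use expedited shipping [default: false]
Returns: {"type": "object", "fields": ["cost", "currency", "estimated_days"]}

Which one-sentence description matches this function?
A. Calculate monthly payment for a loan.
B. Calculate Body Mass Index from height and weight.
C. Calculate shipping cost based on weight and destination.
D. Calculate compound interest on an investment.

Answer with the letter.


Parameters weight_kg, destination, expedited and return ["cost", "currency", "estimated_days"] fit: Calculate shipping cost based on weight and destination.
C


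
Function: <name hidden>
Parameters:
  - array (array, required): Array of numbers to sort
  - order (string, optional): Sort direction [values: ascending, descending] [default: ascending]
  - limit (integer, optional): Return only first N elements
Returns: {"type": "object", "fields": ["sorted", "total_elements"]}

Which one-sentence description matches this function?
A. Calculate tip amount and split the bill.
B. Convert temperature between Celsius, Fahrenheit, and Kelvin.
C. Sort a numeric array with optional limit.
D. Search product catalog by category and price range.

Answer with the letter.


Parameters array, order, limit and return ["sorted", "total_elements"] fit: Sort a numeric array with optional limit.
C


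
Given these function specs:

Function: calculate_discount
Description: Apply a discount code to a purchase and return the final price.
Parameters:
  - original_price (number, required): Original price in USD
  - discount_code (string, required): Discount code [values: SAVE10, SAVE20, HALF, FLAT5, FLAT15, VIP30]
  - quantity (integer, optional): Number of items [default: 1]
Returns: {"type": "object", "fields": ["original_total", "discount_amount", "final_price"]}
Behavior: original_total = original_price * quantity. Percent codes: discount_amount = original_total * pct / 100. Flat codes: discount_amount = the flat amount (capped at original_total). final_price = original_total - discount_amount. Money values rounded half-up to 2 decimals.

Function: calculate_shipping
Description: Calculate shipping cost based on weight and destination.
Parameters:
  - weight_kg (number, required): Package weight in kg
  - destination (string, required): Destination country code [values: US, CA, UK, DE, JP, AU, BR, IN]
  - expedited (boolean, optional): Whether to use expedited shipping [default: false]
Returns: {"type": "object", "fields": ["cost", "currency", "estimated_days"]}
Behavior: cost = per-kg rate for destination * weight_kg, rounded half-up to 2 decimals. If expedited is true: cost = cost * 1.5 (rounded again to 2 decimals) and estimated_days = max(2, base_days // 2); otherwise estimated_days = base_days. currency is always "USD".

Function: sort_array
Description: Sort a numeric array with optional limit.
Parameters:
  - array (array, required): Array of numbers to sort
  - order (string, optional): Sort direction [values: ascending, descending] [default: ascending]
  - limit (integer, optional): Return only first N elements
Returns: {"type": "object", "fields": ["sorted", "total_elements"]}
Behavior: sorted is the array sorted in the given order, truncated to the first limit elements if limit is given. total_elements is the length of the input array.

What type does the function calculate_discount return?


The calculate_discount spec declares Returns: {"type": "object", "fields": ["original_total", "discount_amount", "final_price"]}
Type:
object


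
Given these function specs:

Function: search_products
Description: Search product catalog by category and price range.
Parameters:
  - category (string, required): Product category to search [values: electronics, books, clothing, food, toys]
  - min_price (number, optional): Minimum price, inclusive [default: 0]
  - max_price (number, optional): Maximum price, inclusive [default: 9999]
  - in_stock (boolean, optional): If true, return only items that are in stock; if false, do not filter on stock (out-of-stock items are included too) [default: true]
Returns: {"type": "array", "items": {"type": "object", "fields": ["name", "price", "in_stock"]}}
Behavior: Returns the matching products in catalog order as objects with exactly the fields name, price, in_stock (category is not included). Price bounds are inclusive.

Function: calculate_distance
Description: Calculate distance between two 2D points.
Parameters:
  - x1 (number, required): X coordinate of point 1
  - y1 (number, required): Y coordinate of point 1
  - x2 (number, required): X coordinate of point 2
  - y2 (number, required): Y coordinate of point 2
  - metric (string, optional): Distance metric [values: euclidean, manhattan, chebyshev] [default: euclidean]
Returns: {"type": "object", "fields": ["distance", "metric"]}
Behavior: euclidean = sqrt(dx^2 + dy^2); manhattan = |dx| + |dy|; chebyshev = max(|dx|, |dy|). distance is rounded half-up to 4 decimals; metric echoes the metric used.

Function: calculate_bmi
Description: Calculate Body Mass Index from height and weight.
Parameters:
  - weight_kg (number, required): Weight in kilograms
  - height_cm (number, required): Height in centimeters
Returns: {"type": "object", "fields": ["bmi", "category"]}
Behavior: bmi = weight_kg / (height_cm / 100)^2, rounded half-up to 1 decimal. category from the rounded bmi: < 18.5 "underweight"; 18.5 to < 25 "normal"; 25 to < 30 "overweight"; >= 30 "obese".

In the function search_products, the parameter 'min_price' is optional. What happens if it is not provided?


The search_products spec declares:
  - min_price (number, optional): Minimum price, inclusive [default: 0]
It defaults to 0


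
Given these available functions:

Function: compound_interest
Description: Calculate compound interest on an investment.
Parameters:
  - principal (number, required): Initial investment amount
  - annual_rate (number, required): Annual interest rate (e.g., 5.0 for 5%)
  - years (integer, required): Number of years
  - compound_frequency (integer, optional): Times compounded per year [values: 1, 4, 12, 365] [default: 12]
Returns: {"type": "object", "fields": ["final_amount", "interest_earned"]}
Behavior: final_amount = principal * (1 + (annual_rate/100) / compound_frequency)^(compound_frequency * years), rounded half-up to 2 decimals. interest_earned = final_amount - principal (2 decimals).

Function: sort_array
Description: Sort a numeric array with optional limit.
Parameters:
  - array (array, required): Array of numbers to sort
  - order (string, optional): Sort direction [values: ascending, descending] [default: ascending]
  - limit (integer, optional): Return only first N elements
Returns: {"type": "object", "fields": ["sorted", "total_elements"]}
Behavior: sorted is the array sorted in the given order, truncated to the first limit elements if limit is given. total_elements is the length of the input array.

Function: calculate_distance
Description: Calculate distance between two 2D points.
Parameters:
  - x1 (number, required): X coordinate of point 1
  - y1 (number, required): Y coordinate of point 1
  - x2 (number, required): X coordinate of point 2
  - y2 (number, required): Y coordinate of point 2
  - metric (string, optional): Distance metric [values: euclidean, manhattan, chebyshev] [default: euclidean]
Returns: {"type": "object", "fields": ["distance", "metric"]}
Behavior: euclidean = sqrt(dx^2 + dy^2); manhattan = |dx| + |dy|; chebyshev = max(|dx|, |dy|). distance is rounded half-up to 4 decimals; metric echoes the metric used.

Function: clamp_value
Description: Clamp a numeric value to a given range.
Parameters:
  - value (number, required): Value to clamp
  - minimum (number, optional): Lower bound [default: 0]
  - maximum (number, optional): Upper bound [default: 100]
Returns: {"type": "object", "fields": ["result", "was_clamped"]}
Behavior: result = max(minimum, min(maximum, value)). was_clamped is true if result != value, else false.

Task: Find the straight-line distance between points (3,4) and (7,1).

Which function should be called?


The task needs a function whose description is: Calculate distance between two 2D points.
calculate_distance


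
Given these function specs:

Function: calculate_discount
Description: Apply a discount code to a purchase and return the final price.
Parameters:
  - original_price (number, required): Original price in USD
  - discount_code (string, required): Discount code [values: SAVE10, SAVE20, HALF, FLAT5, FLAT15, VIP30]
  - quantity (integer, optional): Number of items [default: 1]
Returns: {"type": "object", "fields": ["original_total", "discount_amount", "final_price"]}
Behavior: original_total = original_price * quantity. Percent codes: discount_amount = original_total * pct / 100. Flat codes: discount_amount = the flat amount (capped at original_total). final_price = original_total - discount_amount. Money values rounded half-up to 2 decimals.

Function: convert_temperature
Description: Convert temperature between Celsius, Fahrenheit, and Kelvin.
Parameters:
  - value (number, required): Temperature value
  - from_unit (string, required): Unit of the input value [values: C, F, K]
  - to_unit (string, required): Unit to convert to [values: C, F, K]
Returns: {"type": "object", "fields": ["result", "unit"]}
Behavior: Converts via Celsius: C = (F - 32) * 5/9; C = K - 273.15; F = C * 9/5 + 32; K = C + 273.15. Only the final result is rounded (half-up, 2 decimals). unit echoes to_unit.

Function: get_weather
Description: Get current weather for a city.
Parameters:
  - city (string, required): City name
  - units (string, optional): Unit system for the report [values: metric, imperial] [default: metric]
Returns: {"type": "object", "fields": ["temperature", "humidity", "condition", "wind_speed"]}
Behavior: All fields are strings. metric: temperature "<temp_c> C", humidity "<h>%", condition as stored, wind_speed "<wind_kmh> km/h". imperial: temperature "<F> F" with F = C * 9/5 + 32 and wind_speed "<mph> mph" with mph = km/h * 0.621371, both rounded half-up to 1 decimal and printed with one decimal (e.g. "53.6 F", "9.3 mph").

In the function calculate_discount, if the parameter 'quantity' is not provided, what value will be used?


The calculate_discount spec declares:
  - quantity (integer, optional): Number of items [default: 1]
Default:
1


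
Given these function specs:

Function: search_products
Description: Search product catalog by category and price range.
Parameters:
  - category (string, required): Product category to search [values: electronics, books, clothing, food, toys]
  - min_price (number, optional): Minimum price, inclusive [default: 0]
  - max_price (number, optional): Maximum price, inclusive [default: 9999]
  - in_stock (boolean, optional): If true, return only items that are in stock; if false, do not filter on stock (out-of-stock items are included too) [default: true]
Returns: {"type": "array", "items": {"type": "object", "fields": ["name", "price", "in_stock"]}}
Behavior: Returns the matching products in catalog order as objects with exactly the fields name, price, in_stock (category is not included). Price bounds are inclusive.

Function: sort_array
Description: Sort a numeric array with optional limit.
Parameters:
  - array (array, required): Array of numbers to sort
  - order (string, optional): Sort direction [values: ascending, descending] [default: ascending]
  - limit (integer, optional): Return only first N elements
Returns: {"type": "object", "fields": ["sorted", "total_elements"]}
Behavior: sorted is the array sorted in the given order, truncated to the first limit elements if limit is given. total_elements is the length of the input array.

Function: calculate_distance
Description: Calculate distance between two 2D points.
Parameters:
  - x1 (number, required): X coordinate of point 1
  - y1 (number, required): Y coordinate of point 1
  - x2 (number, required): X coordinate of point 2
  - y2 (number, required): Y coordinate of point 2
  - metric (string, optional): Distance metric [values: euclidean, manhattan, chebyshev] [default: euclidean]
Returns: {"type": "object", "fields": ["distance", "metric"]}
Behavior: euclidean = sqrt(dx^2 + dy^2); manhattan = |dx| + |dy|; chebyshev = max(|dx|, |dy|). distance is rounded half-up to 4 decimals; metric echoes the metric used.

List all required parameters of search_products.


Parameters of search_products and their required/optional flag:
  category: required
  min_price: optional
  max_price: optional
  in_stock: optional
category


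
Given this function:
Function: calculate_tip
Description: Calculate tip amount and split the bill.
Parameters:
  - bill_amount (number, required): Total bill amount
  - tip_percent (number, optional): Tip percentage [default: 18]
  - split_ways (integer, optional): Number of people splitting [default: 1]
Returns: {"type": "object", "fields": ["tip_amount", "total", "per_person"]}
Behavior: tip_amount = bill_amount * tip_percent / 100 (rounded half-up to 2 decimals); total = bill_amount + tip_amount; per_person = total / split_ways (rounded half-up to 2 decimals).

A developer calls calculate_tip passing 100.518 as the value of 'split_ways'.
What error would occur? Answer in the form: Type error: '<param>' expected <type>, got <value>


Spec: 'split_ways' is declared as integer; 100.518 is a non-integer number.
Type error: 'split_ways' expected integer, got 100.518


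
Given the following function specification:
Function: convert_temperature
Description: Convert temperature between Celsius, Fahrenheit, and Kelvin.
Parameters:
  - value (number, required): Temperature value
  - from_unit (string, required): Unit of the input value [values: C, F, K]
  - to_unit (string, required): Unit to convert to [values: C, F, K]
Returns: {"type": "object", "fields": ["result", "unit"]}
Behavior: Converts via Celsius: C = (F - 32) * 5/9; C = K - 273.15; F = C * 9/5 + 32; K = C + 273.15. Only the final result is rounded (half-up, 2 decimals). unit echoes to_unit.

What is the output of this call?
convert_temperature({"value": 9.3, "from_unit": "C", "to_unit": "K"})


Input already in C: 9.3
To K: 9.3 + 273.15 = 282.45
Round to 2 decimals: 282.45
Output:
{"result": 282.45, "unit": "K"}


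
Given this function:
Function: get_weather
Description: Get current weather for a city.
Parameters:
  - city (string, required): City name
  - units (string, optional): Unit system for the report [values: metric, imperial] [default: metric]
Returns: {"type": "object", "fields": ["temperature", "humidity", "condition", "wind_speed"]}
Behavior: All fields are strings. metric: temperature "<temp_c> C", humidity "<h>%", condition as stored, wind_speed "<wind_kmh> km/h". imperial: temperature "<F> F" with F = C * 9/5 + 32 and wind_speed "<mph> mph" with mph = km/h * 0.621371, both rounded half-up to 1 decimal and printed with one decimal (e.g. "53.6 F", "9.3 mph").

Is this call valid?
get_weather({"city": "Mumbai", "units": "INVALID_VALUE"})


Checking parameter values...
Parameter 'units' has value 'INVALID_VALUE' not in allowed: metric, imperial
Invalid - 'units' must be one of metric, imperial


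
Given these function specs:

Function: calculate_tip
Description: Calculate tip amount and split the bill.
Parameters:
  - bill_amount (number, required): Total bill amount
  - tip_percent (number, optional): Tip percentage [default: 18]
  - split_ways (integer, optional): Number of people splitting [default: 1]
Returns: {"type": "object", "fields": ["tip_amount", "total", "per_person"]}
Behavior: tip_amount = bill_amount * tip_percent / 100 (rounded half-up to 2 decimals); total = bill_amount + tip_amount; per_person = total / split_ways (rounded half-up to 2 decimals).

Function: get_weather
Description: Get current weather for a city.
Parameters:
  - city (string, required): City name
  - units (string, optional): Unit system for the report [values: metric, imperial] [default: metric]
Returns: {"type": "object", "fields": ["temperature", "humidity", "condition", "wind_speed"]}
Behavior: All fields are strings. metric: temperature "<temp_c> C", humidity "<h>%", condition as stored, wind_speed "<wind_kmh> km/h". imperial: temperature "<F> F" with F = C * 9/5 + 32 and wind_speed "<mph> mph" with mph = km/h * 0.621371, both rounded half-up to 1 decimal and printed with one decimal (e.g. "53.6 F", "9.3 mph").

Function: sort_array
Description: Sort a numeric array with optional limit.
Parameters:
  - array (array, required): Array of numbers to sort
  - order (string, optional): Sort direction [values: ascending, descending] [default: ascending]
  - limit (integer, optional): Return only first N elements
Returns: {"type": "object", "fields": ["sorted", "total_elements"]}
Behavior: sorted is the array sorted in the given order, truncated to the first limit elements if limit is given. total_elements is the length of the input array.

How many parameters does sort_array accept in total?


Parameters of sort_array: array (required), order (optional), limit (optional)
Total:
3


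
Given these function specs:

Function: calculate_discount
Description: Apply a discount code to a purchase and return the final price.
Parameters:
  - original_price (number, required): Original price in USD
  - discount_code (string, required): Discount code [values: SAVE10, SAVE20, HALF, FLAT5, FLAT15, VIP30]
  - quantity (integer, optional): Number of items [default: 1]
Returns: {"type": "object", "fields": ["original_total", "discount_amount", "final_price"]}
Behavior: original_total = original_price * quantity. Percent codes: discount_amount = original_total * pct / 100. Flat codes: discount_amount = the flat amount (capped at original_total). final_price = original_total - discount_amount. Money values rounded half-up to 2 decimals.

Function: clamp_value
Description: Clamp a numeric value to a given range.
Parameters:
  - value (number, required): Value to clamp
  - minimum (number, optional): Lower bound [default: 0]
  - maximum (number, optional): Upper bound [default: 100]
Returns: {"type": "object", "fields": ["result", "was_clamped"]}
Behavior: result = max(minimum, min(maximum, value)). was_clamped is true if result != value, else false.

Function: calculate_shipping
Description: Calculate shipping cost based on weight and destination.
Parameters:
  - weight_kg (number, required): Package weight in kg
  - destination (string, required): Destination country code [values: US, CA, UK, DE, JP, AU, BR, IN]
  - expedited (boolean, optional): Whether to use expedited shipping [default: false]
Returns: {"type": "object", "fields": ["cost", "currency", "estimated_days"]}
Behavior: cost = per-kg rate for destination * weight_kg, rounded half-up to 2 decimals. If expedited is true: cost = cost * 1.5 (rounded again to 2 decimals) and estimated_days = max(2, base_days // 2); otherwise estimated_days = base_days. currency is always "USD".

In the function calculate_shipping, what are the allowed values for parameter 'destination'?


The calculate_shipping spec declares:
  - destination (string, required): Destination country code [values: US, CA, UK, DE, JP, AU, BR, IN]
Allowed values:
US, CA, UK, DE, JP, AU, BR, IN


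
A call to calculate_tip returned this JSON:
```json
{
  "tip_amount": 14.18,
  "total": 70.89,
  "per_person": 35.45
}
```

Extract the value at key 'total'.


70.89


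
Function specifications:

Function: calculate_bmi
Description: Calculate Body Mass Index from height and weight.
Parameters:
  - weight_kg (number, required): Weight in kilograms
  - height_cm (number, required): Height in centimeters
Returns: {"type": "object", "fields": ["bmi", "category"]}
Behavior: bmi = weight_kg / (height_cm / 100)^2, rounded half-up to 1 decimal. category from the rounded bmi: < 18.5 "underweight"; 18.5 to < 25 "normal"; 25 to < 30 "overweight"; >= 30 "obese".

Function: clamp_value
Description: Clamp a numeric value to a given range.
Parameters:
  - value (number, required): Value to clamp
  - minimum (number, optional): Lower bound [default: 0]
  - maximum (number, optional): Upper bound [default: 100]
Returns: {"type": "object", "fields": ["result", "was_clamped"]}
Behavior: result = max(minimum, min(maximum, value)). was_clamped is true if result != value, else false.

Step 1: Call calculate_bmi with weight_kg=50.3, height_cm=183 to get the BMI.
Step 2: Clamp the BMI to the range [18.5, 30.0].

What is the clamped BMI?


Step 1: calculate_bmi(weight_kg=50.3, height_cm=183)
  height_m = 183 / 100 = 1.83
  bmi = 50.3 / 1.83^2 = 50.3 / 3.3489 = 15.019857 -> 15.0
  15.0 < 18.5 -> underweight
  -> bmi = 15.0
Step 2: clamp_value(value=15.0, minimum=18.5, maximum=30.0)
  result = max(18.5, min(30.0, 15.0)) = max(18.5, 15.0) = 18.5
  was_clamped = (18.5 != 15.0) = true
  -> result = 18.5
18.5


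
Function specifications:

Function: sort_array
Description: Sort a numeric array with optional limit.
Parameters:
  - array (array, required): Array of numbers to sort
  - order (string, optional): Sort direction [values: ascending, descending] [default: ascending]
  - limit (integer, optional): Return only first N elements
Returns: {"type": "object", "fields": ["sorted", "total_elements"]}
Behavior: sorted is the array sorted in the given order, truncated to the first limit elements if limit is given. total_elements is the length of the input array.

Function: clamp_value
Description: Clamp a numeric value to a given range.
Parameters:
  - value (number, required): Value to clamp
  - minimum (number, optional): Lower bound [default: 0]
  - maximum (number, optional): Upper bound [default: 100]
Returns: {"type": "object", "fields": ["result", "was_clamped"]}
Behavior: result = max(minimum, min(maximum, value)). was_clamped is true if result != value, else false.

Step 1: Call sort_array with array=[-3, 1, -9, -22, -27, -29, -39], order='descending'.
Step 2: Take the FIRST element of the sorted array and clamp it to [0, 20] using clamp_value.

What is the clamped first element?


Step 1: sort_array(order=descending)
  sorted: [1, -3, -9, -22, -27, -29, -39]
  -> first element = 1
Step 2: clamp_value(value=1, minimum=0, maximum=20)
  result = max(0, min(20, 1)) = max(0, 1) = 1
  was_clamped = (1 != 1) = false
  -> result = 1
1


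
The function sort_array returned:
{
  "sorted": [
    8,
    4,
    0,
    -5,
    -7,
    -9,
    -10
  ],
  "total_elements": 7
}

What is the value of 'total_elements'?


7


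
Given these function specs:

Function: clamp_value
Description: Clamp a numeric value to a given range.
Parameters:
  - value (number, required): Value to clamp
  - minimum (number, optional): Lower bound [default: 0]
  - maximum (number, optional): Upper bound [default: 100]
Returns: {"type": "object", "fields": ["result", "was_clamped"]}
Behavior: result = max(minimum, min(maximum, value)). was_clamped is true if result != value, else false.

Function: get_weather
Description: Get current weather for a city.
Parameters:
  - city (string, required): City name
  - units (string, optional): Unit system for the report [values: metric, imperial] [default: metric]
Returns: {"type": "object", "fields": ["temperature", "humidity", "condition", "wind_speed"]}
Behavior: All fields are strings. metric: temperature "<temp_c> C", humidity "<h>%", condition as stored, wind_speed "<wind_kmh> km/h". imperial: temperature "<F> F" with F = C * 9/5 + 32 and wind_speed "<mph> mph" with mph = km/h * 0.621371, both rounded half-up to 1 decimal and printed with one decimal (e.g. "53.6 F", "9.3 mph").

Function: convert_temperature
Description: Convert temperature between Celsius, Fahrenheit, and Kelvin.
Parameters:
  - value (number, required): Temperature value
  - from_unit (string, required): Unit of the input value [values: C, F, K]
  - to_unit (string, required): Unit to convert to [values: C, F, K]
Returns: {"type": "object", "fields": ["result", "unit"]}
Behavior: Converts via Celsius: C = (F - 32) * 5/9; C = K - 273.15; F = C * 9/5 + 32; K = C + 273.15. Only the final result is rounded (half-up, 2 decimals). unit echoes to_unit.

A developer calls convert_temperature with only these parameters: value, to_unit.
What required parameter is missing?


Required parameters: value, from_unit, to_unit
Provided: value, to_unit
Missing: from_unit
from_unit


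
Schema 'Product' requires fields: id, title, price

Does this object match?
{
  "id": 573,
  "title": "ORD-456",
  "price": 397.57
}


Checking required fields... All present.
Valid - all required fields present


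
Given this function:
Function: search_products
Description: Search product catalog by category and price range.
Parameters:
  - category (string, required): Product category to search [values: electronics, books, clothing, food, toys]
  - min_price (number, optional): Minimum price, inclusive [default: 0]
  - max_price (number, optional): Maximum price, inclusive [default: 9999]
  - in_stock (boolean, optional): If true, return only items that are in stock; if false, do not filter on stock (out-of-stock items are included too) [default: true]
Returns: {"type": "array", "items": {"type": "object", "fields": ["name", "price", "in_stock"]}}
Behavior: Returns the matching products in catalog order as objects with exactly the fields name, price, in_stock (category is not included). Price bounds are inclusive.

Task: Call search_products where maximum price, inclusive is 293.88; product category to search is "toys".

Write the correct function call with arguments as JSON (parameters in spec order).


Mapping each described value to its parameter name:
  'Maximum price, inclusive' -> max_price = 293.88
  'Product category to search' -> category = "toys"
search_products({"category": "toys", "max_price": 293.88})


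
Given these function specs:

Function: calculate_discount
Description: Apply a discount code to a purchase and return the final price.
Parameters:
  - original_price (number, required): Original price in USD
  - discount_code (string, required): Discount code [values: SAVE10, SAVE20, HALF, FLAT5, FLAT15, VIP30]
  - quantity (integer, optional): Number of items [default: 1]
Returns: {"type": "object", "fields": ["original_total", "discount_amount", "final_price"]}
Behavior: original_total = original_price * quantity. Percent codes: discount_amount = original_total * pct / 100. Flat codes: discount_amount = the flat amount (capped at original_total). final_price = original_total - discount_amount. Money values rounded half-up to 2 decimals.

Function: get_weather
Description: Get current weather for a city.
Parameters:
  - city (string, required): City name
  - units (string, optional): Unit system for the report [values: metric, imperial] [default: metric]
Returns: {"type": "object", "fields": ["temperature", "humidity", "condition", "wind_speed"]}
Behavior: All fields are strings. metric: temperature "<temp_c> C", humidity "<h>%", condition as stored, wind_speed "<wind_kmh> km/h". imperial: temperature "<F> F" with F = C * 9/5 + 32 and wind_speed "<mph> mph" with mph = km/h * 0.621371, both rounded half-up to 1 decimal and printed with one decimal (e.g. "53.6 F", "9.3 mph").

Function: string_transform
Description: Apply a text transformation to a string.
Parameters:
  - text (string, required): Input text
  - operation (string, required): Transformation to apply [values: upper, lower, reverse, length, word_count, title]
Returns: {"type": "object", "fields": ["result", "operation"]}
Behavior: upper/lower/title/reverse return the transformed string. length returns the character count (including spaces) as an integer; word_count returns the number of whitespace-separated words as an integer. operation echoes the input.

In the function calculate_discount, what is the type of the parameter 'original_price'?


The calculate_discount spec declares:
  - original_price (number, required): Original price in USD
Type:
number


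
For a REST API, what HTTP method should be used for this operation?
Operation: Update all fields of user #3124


GET = read, POST = create, PUT = update/replace, DELETE = remove
This operation is an update/replace.
PUT


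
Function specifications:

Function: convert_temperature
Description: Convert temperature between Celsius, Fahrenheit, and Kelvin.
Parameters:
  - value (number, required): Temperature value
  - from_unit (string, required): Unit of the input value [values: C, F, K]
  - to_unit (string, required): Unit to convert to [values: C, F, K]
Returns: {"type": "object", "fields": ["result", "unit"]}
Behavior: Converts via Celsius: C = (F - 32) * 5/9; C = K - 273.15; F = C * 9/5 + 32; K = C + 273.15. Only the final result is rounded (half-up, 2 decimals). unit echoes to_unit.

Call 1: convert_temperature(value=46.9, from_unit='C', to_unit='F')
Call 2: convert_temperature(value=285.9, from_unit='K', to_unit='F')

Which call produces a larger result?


Call 1:
  Input already in C: 46.9
  To F: 46.9 * 9/5 + 32 = 116.42
  Round to 2 decimals: 116.42
  -> 116.42 F
Call 2:
  To C: 285.9 - 273.15 = 12.75
  To F: 12.75 * 9/5 + 32 = 54.95
  Round to 2 decimals: 54.95
  -> 54.95 F
Call 1 (116.42 F)


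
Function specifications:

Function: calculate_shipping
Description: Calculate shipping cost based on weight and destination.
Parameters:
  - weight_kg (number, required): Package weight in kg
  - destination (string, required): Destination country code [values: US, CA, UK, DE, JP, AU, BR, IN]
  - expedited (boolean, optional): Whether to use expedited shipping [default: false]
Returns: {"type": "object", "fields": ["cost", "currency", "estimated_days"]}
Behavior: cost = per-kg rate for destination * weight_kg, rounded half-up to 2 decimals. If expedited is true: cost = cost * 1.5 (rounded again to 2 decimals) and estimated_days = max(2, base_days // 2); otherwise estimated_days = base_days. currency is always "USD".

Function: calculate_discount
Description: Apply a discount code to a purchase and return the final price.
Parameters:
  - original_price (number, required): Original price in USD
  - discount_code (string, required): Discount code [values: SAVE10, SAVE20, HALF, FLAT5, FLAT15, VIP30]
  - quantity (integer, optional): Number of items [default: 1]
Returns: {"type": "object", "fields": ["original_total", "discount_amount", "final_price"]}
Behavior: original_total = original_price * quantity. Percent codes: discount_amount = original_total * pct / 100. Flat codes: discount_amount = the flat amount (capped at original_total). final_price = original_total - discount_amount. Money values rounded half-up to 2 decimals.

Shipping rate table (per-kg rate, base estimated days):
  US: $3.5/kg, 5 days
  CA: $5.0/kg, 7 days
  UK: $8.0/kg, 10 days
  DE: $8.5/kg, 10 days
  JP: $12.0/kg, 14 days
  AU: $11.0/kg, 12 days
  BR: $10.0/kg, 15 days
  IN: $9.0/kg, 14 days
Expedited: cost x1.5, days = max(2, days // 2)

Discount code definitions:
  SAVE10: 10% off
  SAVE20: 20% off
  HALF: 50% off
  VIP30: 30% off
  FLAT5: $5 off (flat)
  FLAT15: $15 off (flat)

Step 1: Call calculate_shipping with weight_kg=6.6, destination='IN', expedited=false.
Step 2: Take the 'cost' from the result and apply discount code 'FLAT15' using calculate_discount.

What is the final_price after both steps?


Step 1: calculate_shipping(weight_kg=6.6, destination=IN, expedited=false)
  Rate for IN: $9.0/kg, base 14 days
  cost = 9.0 * 6.6 = 59.4 -> 59.40
  expedited not set/false: estimated_days = 14
  -> cost = 59.40 USD
Step 2: calculate_discount(original_price=59.4, discount_code=FLAT15, quantity=1)
  original_total = 59.4 * 1 = 59.40
  FLAT15 = $15 flat: discount_amount = min(15.00, 59.40) = 15.00
  final_price = 59.40 - 15.00 = 44.40
  -> final_price = 44.40
$44.40


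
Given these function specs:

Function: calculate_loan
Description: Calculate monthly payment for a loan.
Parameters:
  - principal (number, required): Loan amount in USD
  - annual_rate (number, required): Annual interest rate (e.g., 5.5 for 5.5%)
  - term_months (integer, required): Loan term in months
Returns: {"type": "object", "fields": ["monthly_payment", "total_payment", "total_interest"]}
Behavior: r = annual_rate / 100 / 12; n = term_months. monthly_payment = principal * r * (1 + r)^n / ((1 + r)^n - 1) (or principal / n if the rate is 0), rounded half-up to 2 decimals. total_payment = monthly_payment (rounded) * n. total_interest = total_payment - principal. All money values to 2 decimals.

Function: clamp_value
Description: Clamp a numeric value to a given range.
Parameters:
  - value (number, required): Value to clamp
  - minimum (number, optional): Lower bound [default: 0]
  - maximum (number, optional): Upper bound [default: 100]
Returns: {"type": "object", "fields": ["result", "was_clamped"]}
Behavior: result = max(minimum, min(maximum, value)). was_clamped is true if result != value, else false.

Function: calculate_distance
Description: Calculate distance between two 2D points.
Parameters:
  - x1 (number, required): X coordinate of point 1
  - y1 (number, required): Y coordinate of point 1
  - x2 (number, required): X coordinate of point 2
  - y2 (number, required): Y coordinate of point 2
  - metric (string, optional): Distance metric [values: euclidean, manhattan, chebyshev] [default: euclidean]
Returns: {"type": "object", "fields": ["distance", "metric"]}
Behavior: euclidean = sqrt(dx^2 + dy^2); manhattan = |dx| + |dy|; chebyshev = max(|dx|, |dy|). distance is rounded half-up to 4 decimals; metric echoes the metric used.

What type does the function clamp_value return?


The clamp_value spec declares Returns: {"type": "object", "fields": ["result", "was_clamped"]}
Type:
object


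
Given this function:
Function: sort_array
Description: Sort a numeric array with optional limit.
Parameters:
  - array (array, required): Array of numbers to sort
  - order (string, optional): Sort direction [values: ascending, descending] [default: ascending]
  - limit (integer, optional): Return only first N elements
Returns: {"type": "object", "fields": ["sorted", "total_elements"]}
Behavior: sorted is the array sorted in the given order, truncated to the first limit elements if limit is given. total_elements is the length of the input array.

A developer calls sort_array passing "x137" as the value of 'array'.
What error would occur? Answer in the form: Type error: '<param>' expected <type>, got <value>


Spec: 'array' is declared as array; "x137" is a string.
Type error: 'array' expected array, got "x137"


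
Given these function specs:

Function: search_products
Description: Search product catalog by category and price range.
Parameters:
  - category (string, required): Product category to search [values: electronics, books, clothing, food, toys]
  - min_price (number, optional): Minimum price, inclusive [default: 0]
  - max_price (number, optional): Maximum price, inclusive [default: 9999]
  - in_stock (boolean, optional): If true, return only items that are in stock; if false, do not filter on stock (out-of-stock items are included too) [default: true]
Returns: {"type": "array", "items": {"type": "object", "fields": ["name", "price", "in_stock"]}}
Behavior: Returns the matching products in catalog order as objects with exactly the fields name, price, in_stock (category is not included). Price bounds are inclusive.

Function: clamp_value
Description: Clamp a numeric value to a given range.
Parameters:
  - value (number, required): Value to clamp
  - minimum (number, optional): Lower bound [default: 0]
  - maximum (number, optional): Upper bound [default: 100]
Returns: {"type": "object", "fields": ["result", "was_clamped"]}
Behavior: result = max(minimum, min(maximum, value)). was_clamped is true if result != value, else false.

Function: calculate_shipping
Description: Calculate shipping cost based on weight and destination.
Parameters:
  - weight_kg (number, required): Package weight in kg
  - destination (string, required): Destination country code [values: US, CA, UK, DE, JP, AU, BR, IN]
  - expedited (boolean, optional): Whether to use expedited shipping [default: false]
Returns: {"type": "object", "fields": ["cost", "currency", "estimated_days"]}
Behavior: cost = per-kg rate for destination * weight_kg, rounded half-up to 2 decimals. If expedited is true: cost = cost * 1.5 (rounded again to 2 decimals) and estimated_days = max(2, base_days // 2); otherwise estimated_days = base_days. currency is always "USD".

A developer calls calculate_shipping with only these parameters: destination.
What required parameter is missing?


Required parameters: weight_kg, destination
Provided: destination
Missing: weight_kg
weight_kg
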